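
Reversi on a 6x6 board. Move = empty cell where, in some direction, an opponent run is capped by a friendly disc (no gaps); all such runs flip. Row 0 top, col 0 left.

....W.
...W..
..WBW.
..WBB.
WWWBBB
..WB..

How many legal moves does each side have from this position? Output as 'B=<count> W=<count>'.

-- B to move --
(0,2): no bracket -> illegal
(0,3): flips 1 -> legal
(0,5): no bracket -> illegal
(1,1): flips 1 -> legal
(1,2): no bracket -> illegal
(1,4): flips 1 -> legal
(1,5): flips 1 -> legal
(2,1): flips 2 -> legal
(2,5): flips 1 -> legal
(3,0): no bracket -> illegal
(3,1): flips 2 -> legal
(3,5): no bracket -> illegal
(5,0): flips 2 -> legal
(5,1): flips 2 -> legal
B mobility = 9
-- W to move --
(1,2): no bracket -> illegal
(1,4): flips 1 -> legal
(2,5): flips 2 -> legal
(3,5): flips 2 -> legal
(5,4): flips 4 -> legal
(5,5): flips 2 -> legal
W mobility = 5

Answer: B=9 W=5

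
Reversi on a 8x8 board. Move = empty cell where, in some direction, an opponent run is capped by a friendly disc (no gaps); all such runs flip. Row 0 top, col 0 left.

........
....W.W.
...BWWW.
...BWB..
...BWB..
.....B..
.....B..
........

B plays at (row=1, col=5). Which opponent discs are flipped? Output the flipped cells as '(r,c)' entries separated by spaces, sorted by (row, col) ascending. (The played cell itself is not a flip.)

Answer: (2,4) (2,5)

Derivation:
Dir NW: first cell '.' (not opp) -> no flip
Dir N: first cell '.' (not opp) -> no flip
Dir NE: first cell '.' (not opp) -> no flip
Dir W: opp run (1,4), next='.' -> no flip
Dir E: opp run (1,6), next='.' -> no flip
Dir SW: opp run (2,4) capped by B -> flip
Dir S: opp run (2,5) capped by B -> flip
Dir SE: opp run (2,6), next='.' -> no flip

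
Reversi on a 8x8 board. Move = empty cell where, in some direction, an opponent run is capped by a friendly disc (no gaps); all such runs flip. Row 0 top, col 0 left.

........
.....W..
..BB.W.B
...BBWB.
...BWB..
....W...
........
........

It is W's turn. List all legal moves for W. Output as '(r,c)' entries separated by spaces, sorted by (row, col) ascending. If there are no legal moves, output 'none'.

(1,1): flips 2 -> legal
(1,2): no bracket -> illegal
(1,3): no bracket -> illegal
(1,4): no bracket -> illegal
(1,6): no bracket -> illegal
(1,7): no bracket -> illegal
(2,1): no bracket -> illegal
(2,4): flips 1 -> legal
(2,6): no bracket -> illegal
(3,1): no bracket -> illegal
(3,2): flips 3 -> legal
(3,7): flips 1 -> legal
(4,2): flips 1 -> legal
(4,6): flips 1 -> legal
(4,7): flips 1 -> legal
(5,2): flips 2 -> legal
(5,3): no bracket -> illegal
(5,5): flips 1 -> legal
(5,6): no bracket -> illegal

Answer: (1,1) (2,4) (3,2) (3,7) (4,2) (4,6) (4,7) (5,2) (5,5)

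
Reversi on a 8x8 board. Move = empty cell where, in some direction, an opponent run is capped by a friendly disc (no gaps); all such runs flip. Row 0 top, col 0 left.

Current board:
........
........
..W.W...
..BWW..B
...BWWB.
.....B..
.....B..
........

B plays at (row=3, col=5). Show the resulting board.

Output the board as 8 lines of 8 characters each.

Answer: ........
........
..W.W...
..BBBB.B
...BWBB.
.....B..
.....B..
........

Derivation:
Place B at (3,5); scan 8 dirs for brackets.
Dir NW: opp run (2,4), next='.' -> no flip
Dir N: first cell '.' (not opp) -> no flip
Dir NE: first cell '.' (not opp) -> no flip
Dir W: opp run (3,4) (3,3) capped by B -> flip
Dir E: first cell '.' (not opp) -> no flip
Dir SW: opp run (4,4), next='.' -> no flip
Dir S: opp run (4,5) capped by B -> flip
Dir SE: first cell 'B' (not opp) -> no flip
All flips: (3,3) (3,4) (4,5)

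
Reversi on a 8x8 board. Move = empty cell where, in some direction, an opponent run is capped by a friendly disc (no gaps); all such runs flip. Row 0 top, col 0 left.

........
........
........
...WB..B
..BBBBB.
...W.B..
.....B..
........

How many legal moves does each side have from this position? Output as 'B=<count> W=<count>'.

Answer: B=7 W=4

Derivation:
-- B to move --
(2,2): flips 1 -> legal
(2,3): flips 1 -> legal
(2,4): flips 1 -> legal
(3,2): flips 1 -> legal
(5,2): no bracket -> illegal
(5,4): no bracket -> illegal
(6,2): flips 1 -> legal
(6,3): flips 1 -> legal
(6,4): flips 1 -> legal
B mobility = 7
-- W to move --
(2,3): no bracket -> illegal
(2,4): no bracket -> illegal
(2,5): no bracket -> illegal
(2,6): no bracket -> illegal
(2,7): no bracket -> illegal
(3,1): flips 1 -> legal
(3,2): no bracket -> illegal
(3,5): flips 2 -> legal
(3,6): no bracket -> illegal
(4,1): no bracket -> illegal
(4,7): no bracket -> illegal
(5,1): flips 1 -> legal
(5,2): no bracket -> illegal
(5,4): no bracket -> illegal
(5,6): no bracket -> illegal
(5,7): no bracket -> illegal
(6,4): no bracket -> illegal
(6,6): flips 2 -> legal
(7,4): no bracket -> illegal
(7,5): no bracket -> illegal
(7,6): no bracket -> illegal
W mobility = 4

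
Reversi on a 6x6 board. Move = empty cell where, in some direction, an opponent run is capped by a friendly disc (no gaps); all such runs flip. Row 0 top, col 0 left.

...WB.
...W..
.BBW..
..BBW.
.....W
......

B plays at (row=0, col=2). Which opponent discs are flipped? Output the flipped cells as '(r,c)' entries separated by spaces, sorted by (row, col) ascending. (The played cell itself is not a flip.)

Answer: (0,3)

Derivation:
Dir NW: edge -> no flip
Dir N: edge -> no flip
Dir NE: edge -> no flip
Dir W: first cell '.' (not opp) -> no flip
Dir E: opp run (0,3) capped by B -> flip
Dir SW: first cell '.' (not opp) -> no flip
Dir S: first cell '.' (not opp) -> no flip
Dir SE: opp run (1,3), next='.' -> no flip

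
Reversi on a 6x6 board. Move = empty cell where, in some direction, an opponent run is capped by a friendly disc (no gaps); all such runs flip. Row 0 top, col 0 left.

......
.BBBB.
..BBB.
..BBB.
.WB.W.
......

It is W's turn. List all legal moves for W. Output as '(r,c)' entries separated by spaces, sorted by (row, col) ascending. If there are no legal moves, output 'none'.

(0,0): flips 3 -> legal
(0,1): no bracket -> illegal
(0,2): no bracket -> illegal
(0,3): no bracket -> illegal
(0,4): flips 3 -> legal
(0,5): flips 3 -> legal
(1,0): no bracket -> illegal
(1,5): no bracket -> illegal
(2,0): no bracket -> illegal
(2,1): no bracket -> illegal
(2,5): no bracket -> illegal
(3,1): no bracket -> illegal
(3,5): no bracket -> illegal
(4,3): flips 1 -> legal
(4,5): no bracket -> illegal
(5,1): no bracket -> illegal
(5,2): no bracket -> illegal
(5,3): no bracket -> illegal

Answer: (0,0) (0,4) (0,5) (4,3)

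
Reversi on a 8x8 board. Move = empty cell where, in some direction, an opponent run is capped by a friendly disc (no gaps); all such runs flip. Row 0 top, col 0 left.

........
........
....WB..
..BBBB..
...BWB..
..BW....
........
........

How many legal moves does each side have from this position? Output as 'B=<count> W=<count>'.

Answer: B=8 W=6

Derivation:
-- B to move --
(1,3): flips 1 -> legal
(1,4): flips 1 -> legal
(1,5): flips 1 -> legal
(2,3): flips 1 -> legal
(4,2): no bracket -> illegal
(5,4): flips 2 -> legal
(5,5): flips 1 -> legal
(6,2): flips 2 -> legal
(6,3): flips 1 -> legal
(6,4): no bracket -> illegal
B mobility = 8
-- W to move --
(1,4): no bracket -> illegal
(1,5): no bracket -> illegal
(1,6): no bracket -> illegal
(2,1): no bracket -> illegal
(2,2): flips 1 -> legal
(2,3): flips 2 -> legal
(2,6): flips 2 -> legal
(3,1): no bracket -> illegal
(3,6): no bracket -> illegal
(4,1): no bracket -> illegal
(4,2): flips 2 -> legal
(4,6): flips 2 -> legal
(5,1): flips 1 -> legal
(5,4): no bracket -> illegal
(5,5): no bracket -> illegal
(5,6): no bracket -> illegal
(6,1): no bracket -> illegal
(6,2): no bracket -> illegal
(6,3): no bracket -> illegal
W mobility = 6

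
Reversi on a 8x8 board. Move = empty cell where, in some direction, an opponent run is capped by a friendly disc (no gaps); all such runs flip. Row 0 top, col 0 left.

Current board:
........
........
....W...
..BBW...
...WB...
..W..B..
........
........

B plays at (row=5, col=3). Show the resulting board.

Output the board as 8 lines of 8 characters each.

Answer: ........
........
....W...
..BBW...
...BB...
..WB.B..
........
........

Derivation:
Place B at (5,3); scan 8 dirs for brackets.
Dir NW: first cell '.' (not opp) -> no flip
Dir N: opp run (4,3) capped by B -> flip
Dir NE: first cell 'B' (not opp) -> no flip
Dir W: opp run (5,2), next='.' -> no flip
Dir E: first cell '.' (not opp) -> no flip
Dir SW: first cell '.' (not opp) -> no flip
Dir S: first cell '.' (not opp) -> no flip
Dir SE: first cell '.' (not opp) -> no flip
All flips: (4,3)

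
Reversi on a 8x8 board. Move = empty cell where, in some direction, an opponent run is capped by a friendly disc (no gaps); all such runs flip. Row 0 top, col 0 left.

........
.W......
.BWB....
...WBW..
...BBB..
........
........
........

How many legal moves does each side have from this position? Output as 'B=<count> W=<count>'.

Answer: B=6 W=6

Derivation:
-- B to move --
(0,0): flips 3 -> legal
(0,1): flips 1 -> legal
(0,2): no bracket -> illegal
(1,0): no bracket -> illegal
(1,2): no bracket -> illegal
(1,3): no bracket -> illegal
(2,0): no bracket -> illegal
(2,4): no bracket -> illegal
(2,5): flips 1 -> legal
(2,6): flips 1 -> legal
(3,1): no bracket -> illegal
(3,2): flips 1 -> legal
(3,6): flips 1 -> legal
(4,2): no bracket -> illegal
(4,6): no bracket -> illegal
B mobility = 6
-- W to move --
(1,0): no bracket -> illegal
(1,2): no bracket -> illegal
(1,3): flips 1 -> legal
(1,4): no bracket -> illegal
(2,0): flips 1 -> legal
(2,4): flips 1 -> legal
(2,5): no bracket -> illegal
(3,0): no bracket -> illegal
(3,1): flips 1 -> legal
(3,2): no bracket -> illegal
(3,6): no bracket -> illegal
(4,2): no bracket -> illegal
(4,6): no bracket -> illegal
(5,2): no bracket -> illegal
(5,3): flips 2 -> legal
(5,4): no bracket -> illegal
(5,5): flips 2 -> legal
(5,6): no bracket -> illegal
W mobility = 6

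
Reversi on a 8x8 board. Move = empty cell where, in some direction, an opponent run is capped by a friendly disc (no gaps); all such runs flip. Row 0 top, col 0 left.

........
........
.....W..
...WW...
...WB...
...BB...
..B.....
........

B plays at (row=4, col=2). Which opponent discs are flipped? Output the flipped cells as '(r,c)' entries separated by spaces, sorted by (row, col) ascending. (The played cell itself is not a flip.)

Answer: (4,3)

Derivation:
Dir NW: first cell '.' (not opp) -> no flip
Dir N: first cell '.' (not opp) -> no flip
Dir NE: opp run (3,3), next='.' -> no flip
Dir W: first cell '.' (not opp) -> no flip
Dir E: opp run (4,3) capped by B -> flip
Dir SW: first cell '.' (not opp) -> no flip
Dir S: first cell '.' (not opp) -> no flip
Dir SE: first cell 'B' (not opp) -> no flip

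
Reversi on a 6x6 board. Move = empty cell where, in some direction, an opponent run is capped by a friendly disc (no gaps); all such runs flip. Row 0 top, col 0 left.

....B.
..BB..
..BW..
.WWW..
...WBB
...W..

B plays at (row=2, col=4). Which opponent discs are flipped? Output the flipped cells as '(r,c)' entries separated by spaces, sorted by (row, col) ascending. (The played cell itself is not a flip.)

Answer: (2,3)

Derivation:
Dir NW: first cell 'B' (not opp) -> no flip
Dir N: first cell '.' (not opp) -> no flip
Dir NE: first cell '.' (not opp) -> no flip
Dir W: opp run (2,3) capped by B -> flip
Dir E: first cell '.' (not opp) -> no flip
Dir SW: opp run (3,3), next='.' -> no flip
Dir S: first cell '.' (not opp) -> no flip
Dir SE: first cell '.' (not opp) -> no flip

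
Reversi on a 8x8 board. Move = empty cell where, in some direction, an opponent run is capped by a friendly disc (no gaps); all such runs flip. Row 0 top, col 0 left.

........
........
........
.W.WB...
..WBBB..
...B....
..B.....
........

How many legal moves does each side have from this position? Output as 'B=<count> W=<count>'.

-- B to move --
(2,0): flips 2 -> legal
(2,1): no bracket -> illegal
(2,2): flips 1 -> legal
(2,3): flips 1 -> legal
(2,4): no bracket -> illegal
(3,0): no bracket -> illegal
(3,2): flips 1 -> legal
(4,0): no bracket -> illegal
(4,1): flips 1 -> legal
(5,1): no bracket -> illegal
(5,2): no bracket -> illegal
B mobility = 5
-- W to move --
(2,3): no bracket -> illegal
(2,4): no bracket -> illegal
(2,5): no bracket -> illegal
(3,2): no bracket -> illegal
(3,5): flips 1 -> legal
(3,6): no bracket -> illegal
(4,6): flips 3 -> legal
(5,1): no bracket -> illegal
(5,2): no bracket -> illegal
(5,4): no bracket -> illegal
(5,5): flips 1 -> legal
(5,6): no bracket -> illegal
(6,1): no bracket -> illegal
(6,3): flips 2 -> legal
(6,4): flips 1 -> legal
(7,1): no bracket -> illegal
(7,2): no bracket -> illegal
(7,3): no bracket -> illegal
W mobility = 5

Answer: B=5 W=5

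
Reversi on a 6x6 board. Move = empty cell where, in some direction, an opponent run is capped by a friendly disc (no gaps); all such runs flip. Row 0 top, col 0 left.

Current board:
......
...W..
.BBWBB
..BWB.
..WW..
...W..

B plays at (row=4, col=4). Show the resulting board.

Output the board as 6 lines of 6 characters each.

Answer: ......
...W..
.BBWBB
..BBB.
..WWB.
...W..

Derivation:
Place B at (4,4); scan 8 dirs for brackets.
Dir NW: opp run (3,3) capped by B -> flip
Dir N: first cell 'B' (not opp) -> no flip
Dir NE: first cell '.' (not opp) -> no flip
Dir W: opp run (4,3) (4,2), next='.' -> no flip
Dir E: first cell '.' (not opp) -> no flip
Dir SW: opp run (5,3), next=edge -> no flip
Dir S: first cell '.' (not opp) -> no flip
Dir SE: first cell '.' (not opp) -> no flip
All flips: (3,3)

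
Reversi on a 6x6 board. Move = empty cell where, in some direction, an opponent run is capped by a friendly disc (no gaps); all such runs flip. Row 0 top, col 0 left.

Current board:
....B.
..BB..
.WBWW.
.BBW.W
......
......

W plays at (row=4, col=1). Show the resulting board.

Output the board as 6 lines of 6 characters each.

Place W at (4,1); scan 8 dirs for brackets.
Dir NW: first cell '.' (not opp) -> no flip
Dir N: opp run (3,1) capped by W -> flip
Dir NE: opp run (3,2) capped by W -> flip
Dir W: first cell '.' (not opp) -> no flip
Dir E: first cell '.' (not opp) -> no flip
Dir SW: first cell '.' (not opp) -> no flip
Dir S: first cell '.' (not opp) -> no flip
Dir SE: first cell '.' (not opp) -> no flip
All flips: (3,1) (3,2)

Answer: ....B.
..BB..
.WBWW.
.WWW.W
.W....
......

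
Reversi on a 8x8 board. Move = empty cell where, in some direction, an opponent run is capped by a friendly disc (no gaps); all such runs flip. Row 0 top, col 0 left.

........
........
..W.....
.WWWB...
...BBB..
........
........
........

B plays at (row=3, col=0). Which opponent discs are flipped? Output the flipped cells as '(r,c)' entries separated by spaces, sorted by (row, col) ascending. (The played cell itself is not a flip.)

Dir NW: edge -> no flip
Dir N: first cell '.' (not opp) -> no flip
Dir NE: first cell '.' (not opp) -> no flip
Dir W: edge -> no flip
Dir E: opp run (3,1) (3,2) (3,3) capped by B -> flip
Dir SW: edge -> no flip
Dir S: first cell '.' (not opp) -> no flip
Dir SE: first cell '.' (not opp) -> no flip

Answer: (3,1) (3,2) (3,3)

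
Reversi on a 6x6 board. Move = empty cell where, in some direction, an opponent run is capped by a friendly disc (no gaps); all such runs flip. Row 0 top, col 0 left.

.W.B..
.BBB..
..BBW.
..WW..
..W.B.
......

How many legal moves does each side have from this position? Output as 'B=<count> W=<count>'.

Answer: B=5 W=6

Derivation:
-- B to move --
(0,0): no bracket -> illegal
(0,2): no bracket -> illegal
(1,0): no bracket -> illegal
(1,4): no bracket -> illegal
(1,5): no bracket -> illegal
(2,1): no bracket -> illegal
(2,5): flips 1 -> legal
(3,1): no bracket -> illegal
(3,4): no bracket -> illegal
(3,5): flips 1 -> legal
(4,1): flips 1 -> legal
(4,3): flips 1 -> legal
(5,1): no bracket -> illegal
(5,2): flips 2 -> legal
(5,3): no bracket -> illegal
B mobility = 5
-- W to move --
(0,0): flips 2 -> legal
(0,2): flips 3 -> legal
(0,4): no bracket -> illegal
(1,0): no bracket -> illegal
(1,4): flips 1 -> legal
(2,0): no bracket -> illegal
(2,1): flips 3 -> legal
(3,1): no bracket -> illegal
(3,4): flips 2 -> legal
(3,5): no bracket -> illegal
(4,3): no bracket -> illegal
(4,5): no bracket -> illegal
(5,3): no bracket -> illegal
(5,4): no bracket -> illegal
(5,5): flips 1 -> legal
W mobility = 6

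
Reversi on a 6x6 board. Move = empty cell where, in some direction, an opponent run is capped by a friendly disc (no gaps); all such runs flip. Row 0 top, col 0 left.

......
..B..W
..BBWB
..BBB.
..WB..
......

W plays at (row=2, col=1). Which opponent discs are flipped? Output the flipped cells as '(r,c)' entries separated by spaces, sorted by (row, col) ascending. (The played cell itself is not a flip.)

Dir NW: first cell '.' (not opp) -> no flip
Dir N: first cell '.' (not opp) -> no flip
Dir NE: opp run (1,2), next='.' -> no flip
Dir W: first cell '.' (not opp) -> no flip
Dir E: opp run (2,2) (2,3) capped by W -> flip
Dir SW: first cell '.' (not opp) -> no flip
Dir S: first cell '.' (not opp) -> no flip
Dir SE: opp run (3,2) (4,3), next='.' -> no flip

Answer: (2,2) (2,3)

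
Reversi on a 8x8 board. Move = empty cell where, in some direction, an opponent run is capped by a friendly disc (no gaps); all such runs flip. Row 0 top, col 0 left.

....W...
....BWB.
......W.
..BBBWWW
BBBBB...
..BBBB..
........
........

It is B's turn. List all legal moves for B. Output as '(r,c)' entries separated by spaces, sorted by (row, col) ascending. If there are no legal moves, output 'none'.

(0,3): no bracket -> illegal
(0,5): no bracket -> illegal
(0,6): no bracket -> illegal
(1,3): no bracket -> illegal
(1,7): flips 2 -> legal
(2,4): no bracket -> illegal
(2,5): no bracket -> illegal
(2,7): no bracket -> illegal
(4,5): no bracket -> illegal
(4,6): flips 2 -> legal
(4,7): no bracket -> illegal

Answer: (1,7) (4,6)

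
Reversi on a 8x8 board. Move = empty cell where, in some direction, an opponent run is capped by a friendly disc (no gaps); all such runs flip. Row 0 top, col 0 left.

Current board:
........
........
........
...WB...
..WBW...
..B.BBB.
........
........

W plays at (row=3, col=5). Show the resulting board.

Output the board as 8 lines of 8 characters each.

Answer: ........
........
........
...WWW..
..WBW...
..B.BBB.
........
........

Derivation:
Place W at (3,5); scan 8 dirs for brackets.
Dir NW: first cell '.' (not opp) -> no flip
Dir N: first cell '.' (not opp) -> no flip
Dir NE: first cell '.' (not opp) -> no flip
Dir W: opp run (3,4) capped by W -> flip
Dir E: first cell '.' (not opp) -> no flip
Dir SW: first cell 'W' (not opp) -> no flip
Dir S: first cell '.' (not opp) -> no flip
Dir SE: first cell '.' (not opp) -> no flip
All flips: (3,4)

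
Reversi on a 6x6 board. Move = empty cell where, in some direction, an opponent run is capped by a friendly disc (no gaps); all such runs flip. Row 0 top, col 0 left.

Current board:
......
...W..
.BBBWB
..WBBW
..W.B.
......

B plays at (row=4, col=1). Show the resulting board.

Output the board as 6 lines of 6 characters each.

Place B at (4,1); scan 8 dirs for brackets.
Dir NW: first cell '.' (not opp) -> no flip
Dir N: first cell '.' (not opp) -> no flip
Dir NE: opp run (3,2) capped by B -> flip
Dir W: first cell '.' (not opp) -> no flip
Dir E: opp run (4,2), next='.' -> no flip
Dir SW: first cell '.' (not opp) -> no flip
Dir S: first cell '.' (not opp) -> no flip
Dir SE: first cell '.' (not opp) -> no flip
All flips: (3,2)

Answer: ......
...W..
.BBBWB
..BBBW
.BW.B.
......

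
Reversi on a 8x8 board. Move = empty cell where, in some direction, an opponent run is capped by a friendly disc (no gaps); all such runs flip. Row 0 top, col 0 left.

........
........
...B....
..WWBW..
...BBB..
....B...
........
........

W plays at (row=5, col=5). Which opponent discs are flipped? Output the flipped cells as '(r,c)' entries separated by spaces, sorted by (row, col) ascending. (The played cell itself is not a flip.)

Answer: (4,4) (4,5)

Derivation:
Dir NW: opp run (4,4) capped by W -> flip
Dir N: opp run (4,5) capped by W -> flip
Dir NE: first cell '.' (not opp) -> no flip
Dir W: opp run (5,4), next='.' -> no flip
Dir E: first cell '.' (not opp) -> no flip
Dir SW: first cell '.' (not opp) -> no flip
Dir S: first cell '.' (not opp) -> no flip
Dir SE: first cell '.' (not opp) -> no flip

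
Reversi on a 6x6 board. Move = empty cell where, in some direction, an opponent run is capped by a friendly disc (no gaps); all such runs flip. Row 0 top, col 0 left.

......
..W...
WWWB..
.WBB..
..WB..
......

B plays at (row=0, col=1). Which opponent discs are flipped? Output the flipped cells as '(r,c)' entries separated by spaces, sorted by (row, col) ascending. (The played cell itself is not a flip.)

Answer: (1,2)

Derivation:
Dir NW: edge -> no flip
Dir N: edge -> no flip
Dir NE: edge -> no flip
Dir W: first cell '.' (not opp) -> no flip
Dir E: first cell '.' (not opp) -> no flip
Dir SW: first cell '.' (not opp) -> no flip
Dir S: first cell '.' (not opp) -> no flip
Dir SE: opp run (1,2) capped by B -> flip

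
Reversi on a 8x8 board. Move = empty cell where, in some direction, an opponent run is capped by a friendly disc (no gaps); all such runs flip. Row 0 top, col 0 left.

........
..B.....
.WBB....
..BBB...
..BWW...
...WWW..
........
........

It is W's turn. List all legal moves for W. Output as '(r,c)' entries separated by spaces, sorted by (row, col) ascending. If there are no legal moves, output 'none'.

(0,1): no bracket -> illegal
(0,2): no bracket -> illegal
(0,3): flips 1 -> legal
(1,1): flips 2 -> legal
(1,3): flips 2 -> legal
(1,4): no bracket -> illegal
(2,4): flips 3 -> legal
(2,5): flips 1 -> legal
(3,1): flips 1 -> legal
(3,5): no bracket -> illegal
(4,1): flips 1 -> legal
(4,5): no bracket -> illegal
(5,1): no bracket -> illegal
(5,2): no bracket -> illegal

Answer: (0,3) (1,1) (1,3) (2,4) (2,5) (3,1) (4,1)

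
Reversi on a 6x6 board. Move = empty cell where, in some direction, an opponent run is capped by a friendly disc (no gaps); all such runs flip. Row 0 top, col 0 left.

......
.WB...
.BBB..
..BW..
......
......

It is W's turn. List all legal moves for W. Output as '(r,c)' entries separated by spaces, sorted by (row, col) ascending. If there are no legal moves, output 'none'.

(0,1): no bracket -> illegal
(0,2): no bracket -> illegal
(0,3): no bracket -> illegal
(1,0): no bracket -> illegal
(1,3): flips 2 -> legal
(1,4): no bracket -> illegal
(2,0): no bracket -> illegal
(2,4): no bracket -> illegal
(3,0): no bracket -> illegal
(3,1): flips 2 -> legal
(3,4): no bracket -> illegal
(4,1): no bracket -> illegal
(4,2): no bracket -> illegal
(4,3): no bracket -> illegal

Answer: (1,3) (3,1)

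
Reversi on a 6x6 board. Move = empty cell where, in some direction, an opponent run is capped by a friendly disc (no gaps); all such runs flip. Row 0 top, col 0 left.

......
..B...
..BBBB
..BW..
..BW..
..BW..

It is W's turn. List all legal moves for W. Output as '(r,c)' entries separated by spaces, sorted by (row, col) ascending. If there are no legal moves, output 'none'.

(0,1): no bracket -> illegal
(0,2): no bracket -> illegal
(0,3): no bracket -> illegal
(1,1): flips 1 -> legal
(1,3): flips 1 -> legal
(1,4): no bracket -> illegal
(1,5): flips 1 -> legal
(2,1): flips 1 -> legal
(3,1): flips 2 -> legal
(3,4): no bracket -> illegal
(3,5): no bracket -> illegal
(4,1): flips 1 -> legal
(5,1): flips 2 -> legal

Answer: (1,1) (1,3) (1,5) (2,1) (3,1) (4,1) (5,1)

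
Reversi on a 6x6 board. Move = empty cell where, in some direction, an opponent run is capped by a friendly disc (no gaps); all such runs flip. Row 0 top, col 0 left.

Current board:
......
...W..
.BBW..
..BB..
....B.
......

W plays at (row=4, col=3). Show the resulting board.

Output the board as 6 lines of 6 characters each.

Place W at (4,3); scan 8 dirs for brackets.
Dir NW: opp run (3,2) (2,1), next='.' -> no flip
Dir N: opp run (3,3) capped by W -> flip
Dir NE: first cell '.' (not opp) -> no flip
Dir W: first cell '.' (not opp) -> no flip
Dir E: opp run (4,4), next='.' -> no flip
Dir SW: first cell '.' (not opp) -> no flip
Dir S: first cell '.' (not opp) -> no flip
Dir SE: first cell '.' (not opp) -> no flip
All flips: (3,3)

Answer: ......
...W..
.BBW..
..BW..
...WB.
......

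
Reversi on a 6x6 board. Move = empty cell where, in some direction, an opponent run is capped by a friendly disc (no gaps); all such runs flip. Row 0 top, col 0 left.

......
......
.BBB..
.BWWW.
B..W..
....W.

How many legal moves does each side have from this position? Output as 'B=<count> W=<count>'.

-- B to move --
(2,4): no bracket -> illegal
(2,5): no bracket -> illegal
(3,5): flips 3 -> legal
(4,1): flips 1 -> legal
(4,2): flips 1 -> legal
(4,4): flips 1 -> legal
(4,5): flips 1 -> legal
(5,2): no bracket -> illegal
(5,3): flips 2 -> legal
(5,5): no bracket -> illegal
B mobility = 6
-- W to move --
(1,0): flips 1 -> legal
(1,1): flips 1 -> legal
(1,2): flips 2 -> legal
(1,3): flips 1 -> legal
(1,4): flips 1 -> legal
(2,0): no bracket -> illegal
(2,4): no bracket -> illegal
(3,0): flips 1 -> legal
(4,1): no bracket -> illegal
(4,2): no bracket -> illegal
(5,0): no bracket -> illegal
(5,1): no bracket -> illegal
W mobility = 6

Answer: B=6 W=6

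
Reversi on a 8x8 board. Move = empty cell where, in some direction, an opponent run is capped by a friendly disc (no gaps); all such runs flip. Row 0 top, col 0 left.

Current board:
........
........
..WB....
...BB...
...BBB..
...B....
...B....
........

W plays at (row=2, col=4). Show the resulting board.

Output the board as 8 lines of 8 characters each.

Answer: ........
........
..WWW...
...BB...
...BBB..
...B....
...B....
........

Derivation:
Place W at (2,4); scan 8 dirs for brackets.
Dir NW: first cell '.' (not opp) -> no flip
Dir N: first cell '.' (not opp) -> no flip
Dir NE: first cell '.' (not opp) -> no flip
Dir W: opp run (2,3) capped by W -> flip
Dir E: first cell '.' (not opp) -> no flip
Dir SW: opp run (3,3), next='.' -> no flip
Dir S: opp run (3,4) (4,4), next='.' -> no flip
Dir SE: first cell '.' (not opp) -> no flip
All flips: (2,3)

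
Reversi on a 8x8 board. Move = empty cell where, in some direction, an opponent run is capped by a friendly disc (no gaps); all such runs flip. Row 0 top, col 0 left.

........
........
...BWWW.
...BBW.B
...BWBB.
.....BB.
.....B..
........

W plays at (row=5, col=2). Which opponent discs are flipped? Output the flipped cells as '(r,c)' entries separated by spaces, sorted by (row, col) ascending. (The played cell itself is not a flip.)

Dir NW: first cell '.' (not opp) -> no flip
Dir N: first cell '.' (not opp) -> no flip
Dir NE: opp run (4,3) (3,4) capped by W -> flip
Dir W: first cell '.' (not opp) -> no flip
Dir E: first cell '.' (not opp) -> no flip
Dir SW: first cell '.' (not opp) -> no flip
Dir S: first cell '.' (not opp) -> no flip
Dir SE: first cell '.' (not opp) -> no flip

Answer: (3,4) (4,3)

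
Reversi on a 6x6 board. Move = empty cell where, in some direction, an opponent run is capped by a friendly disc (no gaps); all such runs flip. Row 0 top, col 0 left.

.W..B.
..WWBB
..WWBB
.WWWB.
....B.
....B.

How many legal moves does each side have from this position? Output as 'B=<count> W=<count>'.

-- B to move --
(0,0): no bracket -> illegal
(0,2): flips 1 -> legal
(0,3): no bracket -> illegal
(1,0): no bracket -> illegal
(1,1): flips 4 -> legal
(2,0): no bracket -> illegal
(2,1): flips 2 -> legal
(3,0): flips 3 -> legal
(4,0): flips 3 -> legal
(4,1): flips 2 -> legal
(4,2): flips 1 -> legal
(4,3): no bracket -> illegal
B mobility = 7
-- W to move --
(0,3): no bracket -> illegal
(0,5): flips 1 -> legal
(3,5): flips 2 -> legal
(4,3): no bracket -> illegal
(4,5): flips 1 -> legal
(5,3): no bracket -> illegal
(5,5): flips 1 -> legal
W mobility = 4

Answer: B=7 W=4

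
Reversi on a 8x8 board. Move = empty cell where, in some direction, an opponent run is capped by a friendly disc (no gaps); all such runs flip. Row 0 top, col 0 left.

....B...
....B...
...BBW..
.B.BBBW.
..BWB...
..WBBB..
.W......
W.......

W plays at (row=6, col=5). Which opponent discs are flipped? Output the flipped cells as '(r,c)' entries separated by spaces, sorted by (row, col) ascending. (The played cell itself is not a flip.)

Answer: (5,4)

Derivation:
Dir NW: opp run (5,4) capped by W -> flip
Dir N: opp run (5,5), next='.' -> no flip
Dir NE: first cell '.' (not opp) -> no flip
Dir W: first cell '.' (not opp) -> no flip
Dir E: first cell '.' (not opp) -> no flip
Dir SW: first cell '.' (not opp) -> no flip
Dir S: first cell '.' (not opp) -> no flip
Dir SE: first cell '.' (not opp) -> no flip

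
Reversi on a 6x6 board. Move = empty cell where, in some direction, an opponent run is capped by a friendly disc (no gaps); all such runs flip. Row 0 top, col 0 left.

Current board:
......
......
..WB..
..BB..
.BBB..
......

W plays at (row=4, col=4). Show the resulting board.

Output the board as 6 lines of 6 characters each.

Place W at (4,4); scan 8 dirs for brackets.
Dir NW: opp run (3,3) capped by W -> flip
Dir N: first cell '.' (not opp) -> no flip
Dir NE: first cell '.' (not opp) -> no flip
Dir W: opp run (4,3) (4,2) (4,1), next='.' -> no flip
Dir E: first cell '.' (not opp) -> no flip
Dir SW: first cell '.' (not opp) -> no flip
Dir S: first cell '.' (not opp) -> no flip
Dir SE: first cell '.' (not opp) -> no flip
All flips: (3,3)

Answer: ......
......
..WB..
..BW..
.BBBW.
......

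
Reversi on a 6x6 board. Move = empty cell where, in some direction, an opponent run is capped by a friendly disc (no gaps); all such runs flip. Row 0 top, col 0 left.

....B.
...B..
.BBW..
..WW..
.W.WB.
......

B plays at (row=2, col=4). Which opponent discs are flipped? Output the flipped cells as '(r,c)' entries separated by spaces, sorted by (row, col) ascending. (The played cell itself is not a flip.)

Answer: (2,3)

Derivation:
Dir NW: first cell 'B' (not opp) -> no flip
Dir N: first cell '.' (not opp) -> no flip
Dir NE: first cell '.' (not opp) -> no flip
Dir W: opp run (2,3) capped by B -> flip
Dir E: first cell '.' (not opp) -> no flip
Dir SW: opp run (3,3), next='.' -> no flip
Dir S: first cell '.' (not opp) -> no flip
Dir SE: first cell '.' (not opp) -> no flip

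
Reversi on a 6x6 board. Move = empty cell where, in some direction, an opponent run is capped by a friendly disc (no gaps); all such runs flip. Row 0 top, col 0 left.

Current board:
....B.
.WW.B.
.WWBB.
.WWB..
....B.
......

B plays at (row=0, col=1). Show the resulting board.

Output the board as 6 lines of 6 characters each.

Place B at (0,1); scan 8 dirs for brackets.
Dir NW: edge -> no flip
Dir N: edge -> no flip
Dir NE: edge -> no flip
Dir W: first cell '.' (not opp) -> no flip
Dir E: first cell '.' (not opp) -> no flip
Dir SW: first cell '.' (not opp) -> no flip
Dir S: opp run (1,1) (2,1) (3,1), next='.' -> no flip
Dir SE: opp run (1,2) capped by B -> flip
All flips: (1,2)

Answer: .B..B.
.WB.B.
.WWBB.
.WWB..
....B.
......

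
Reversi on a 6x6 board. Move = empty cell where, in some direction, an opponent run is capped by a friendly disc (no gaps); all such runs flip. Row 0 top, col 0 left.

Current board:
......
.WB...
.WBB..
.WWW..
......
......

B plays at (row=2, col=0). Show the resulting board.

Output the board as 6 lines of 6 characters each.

Answer: ......
.WB...
BBBB..
.WWW..
......
......

Derivation:
Place B at (2,0); scan 8 dirs for brackets.
Dir NW: edge -> no flip
Dir N: first cell '.' (not opp) -> no flip
Dir NE: opp run (1,1), next='.' -> no flip
Dir W: edge -> no flip
Dir E: opp run (2,1) capped by B -> flip
Dir SW: edge -> no flip
Dir S: first cell '.' (not opp) -> no flip
Dir SE: opp run (3,1), next='.' -> no flip
All flips: (2,1)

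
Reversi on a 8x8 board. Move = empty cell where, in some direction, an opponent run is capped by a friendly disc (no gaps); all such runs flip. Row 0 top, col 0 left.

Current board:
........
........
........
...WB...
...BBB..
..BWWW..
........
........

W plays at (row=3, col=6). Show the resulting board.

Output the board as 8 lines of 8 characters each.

Answer: ........
........
........
...WB.W.
...BBW..
..BWWW..
........
........

Derivation:
Place W at (3,6); scan 8 dirs for brackets.
Dir NW: first cell '.' (not opp) -> no flip
Dir N: first cell '.' (not opp) -> no flip
Dir NE: first cell '.' (not opp) -> no flip
Dir W: first cell '.' (not opp) -> no flip
Dir E: first cell '.' (not opp) -> no flip
Dir SW: opp run (4,5) capped by W -> flip
Dir S: first cell '.' (not opp) -> no flip
Dir SE: first cell '.' (not opp) -> no flip
All flips: (4,5)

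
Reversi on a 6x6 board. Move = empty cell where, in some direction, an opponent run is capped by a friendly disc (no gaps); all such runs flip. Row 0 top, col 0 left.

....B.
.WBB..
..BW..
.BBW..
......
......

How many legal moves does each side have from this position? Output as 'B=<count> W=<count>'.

Answer: B=7 W=6

Derivation:
-- B to move --
(0,0): flips 1 -> legal
(0,1): no bracket -> illegal
(0,2): no bracket -> illegal
(1,0): flips 1 -> legal
(1,4): flips 1 -> legal
(2,0): no bracket -> illegal
(2,1): no bracket -> illegal
(2,4): flips 1 -> legal
(3,4): flips 2 -> legal
(4,2): no bracket -> illegal
(4,3): flips 2 -> legal
(4,4): flips 1 -> legal
B mobility = 7
-- W to move --
(0,1): flips 1 -> legal
(0,2): no bracket -> illegal
(0,3): flips 1 -> legal
(0,5): no bracket -> illegal
(1,4): flips 2 -> legal
(1,5): no bracket -> illegal
(2,0): no bracket -> illegal
(2,1): flips 1 -> legal
(2,4): no bracket -> illegal
(3,0): flips 2 -> legal
(4,0): no bracket -> illegal
(4,1): flips 1 -> legal
(4,2): no bracket -> illegal
(4,3): no bracket -> illegal
W mobility = 6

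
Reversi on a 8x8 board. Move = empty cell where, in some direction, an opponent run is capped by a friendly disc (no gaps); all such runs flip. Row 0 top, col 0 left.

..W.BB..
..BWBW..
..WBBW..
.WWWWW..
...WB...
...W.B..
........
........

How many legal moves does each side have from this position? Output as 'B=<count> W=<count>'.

Answer: B=14 W=6

Derivation:
-- B to move --
(0,1): no bracket -> illegal
(0,3): flips 1 -> legal
(0,6): flips 1 -> legal
(1,1): flips 2 -> legal
(1,6): flips 1 -> legal
(2,0): no bracket -> illegal
(2,1): flips 1 -> legal
(2,6): flips 3 -> legal
(3,0): no bracket -> illegal
(3,6): flips 1 -> legal
(4,0): flips 3 -> legal
(4,1): flips 1 -> legal
(4,2): flips 4 -> legal
(4,5): flips 4 -> legal
(4,6): flips 1 -> legal
(5,2): no bracket -> illegal
(5,4): no bracket -> illegal
(6,2): flips 1 -> legal
(6,3): flips 3 -> legal
(6,4): no bracket -> illegal
B mobility = 14
-- W to move --
(0,1): flips 2 -> legal
(0,3): flips 1 -> legal
(0,6): no bracket -> illegal
(1,1): flips 1 -> legal
(1,6): no bracket -> illegal
(2,1): no bracket -> illegal
(4,5): flips 1 -> legal
(4,6): no bracket -> illegal
(5,4): flips 1 -> legal
(5,6): no bracket -> illegal
(6,4): no bracket -> illegal
(6,5): no bracket -> illegal
(6,6): flips 2 -> legal
W mobility = 6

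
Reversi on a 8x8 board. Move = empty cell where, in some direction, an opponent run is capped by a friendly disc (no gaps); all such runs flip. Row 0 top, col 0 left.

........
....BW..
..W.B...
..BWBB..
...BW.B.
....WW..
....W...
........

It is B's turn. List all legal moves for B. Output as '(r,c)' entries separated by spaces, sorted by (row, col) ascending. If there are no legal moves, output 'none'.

(0,4): no bracket -> illegal
(0,5): no bracket -> illegal
(0,6): flips 1 -> legal
(1,1): no bracket -> illegal
(1,2): flips 1 -> legal
(1,3): no bracket -> illegal
(1,6): flips 1 -> legal
(2,1): no bracket -> illegal
(2,3): flips 1 -> legal
(2,5): no bracket -> illegal
(2,6): no bracket -> illegal
(3,1): no bracket -> illegal
(4,2): flips 1 -> legal
(4,5): flips 1 -> legal
(5,3): flips 1 -> legal
(5,6): no bracket -> illegal
(6,3): no bracket -> illegal
(6,5): flips 1 -> legal
(6,6): no bracket -> illegal
(7,3): flips 2 -> legal
(7,4): flips 3 -> legal
(7,5): no bracket -> illegal

Answer: (0,6) (1,2) (1,6) (2,3) (4,2) (4,5) (5,3) (6,5) (7,3) (7,4)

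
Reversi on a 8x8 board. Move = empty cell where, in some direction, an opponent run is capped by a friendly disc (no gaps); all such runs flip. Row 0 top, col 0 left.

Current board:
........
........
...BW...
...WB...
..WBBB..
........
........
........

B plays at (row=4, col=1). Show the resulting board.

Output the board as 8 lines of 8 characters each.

Answer: ........
........
...BW...
...WB...
.BBBBB..
........
........
........

Derivation:
Place B at (4,1); scan 8 dirs for brackets.
Dir NW: first cell '.' (not opp) -> no flip
Dir N: first cell '.' (not opp) -> no flip
Dir NE: first cell '.' (not opp) -> no flip
Dir W: first cell '.' (not opp) -> no flip
Dir E: opp run (4,2) capped by B -> flip
Dir SW: first cell '.' (not opp) -> no flip
Dir S: first cell '.' (not opp) -> no flip
Dir SE: first cell '.' (not opp) -> no flip
All flips: (4,2)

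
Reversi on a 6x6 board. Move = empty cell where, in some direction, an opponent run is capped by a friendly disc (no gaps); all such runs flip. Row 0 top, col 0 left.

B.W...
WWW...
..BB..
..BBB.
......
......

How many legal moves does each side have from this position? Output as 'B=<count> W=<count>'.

-- B to move --
(0,1): flips 1 -> legal
(0,3): no bracket -> illegal
(1,3): no bracket -> illegal
(2,0): flips 1 -> legal
(2,1): no bracket -> illegal
B mobility = 2
-- W to move --
(0,1): no bracket -> illegal
(1,3): no bracket -> illegal
(1,4): no bracket -> illegal
(2,1): no bracket -> illegal
(2,4): no bracket -> illegal
(2,5): no bracket -> illegal
(3,1): no bracket -> illegal
(3,5): no bracket -> illegal
(4,1): no bracket -> illegal
(4,2): flips 2 -> legal
(4,3): no bracket -> illegal
(4,4): flips 2 -> legal
(4,5): flips 2 -> legal
W mobility = 3

Answer: B=2 W=3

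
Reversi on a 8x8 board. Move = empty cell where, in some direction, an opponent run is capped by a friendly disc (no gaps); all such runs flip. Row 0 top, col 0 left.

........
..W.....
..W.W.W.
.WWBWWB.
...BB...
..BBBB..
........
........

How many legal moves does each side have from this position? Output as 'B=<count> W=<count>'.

-- B to move --
(0,1): no bracket -> illegal
(0,2): no bracket -> illegal
(0,3): no bracket -> illegal
(1,1): flips 1 -> legal
(1,3): no bracket -> illegal
(1,4): flips 2 -> legal
(1,5): flips 1 -> legal
(1,6): flips 1 -> legal
(1,7): flips 2 -> legal
(2,0): no bracket -> illegal
(2,1): flips 1 -> legal
(2,3): no bracket -> illegal
(2,5): flips 1 -> legal
(2,7): no bracket -> illegal
(3,0): flips 2 -> legal
(3,7): no bracket -> illegal
(4,0): no bracket -> illegal
(4,1): no bracket -> illegal
(4,2): no bracket -> illegal
(4,5): no bracket -> illegal
(4,6): no bracket -> illegal
B mobility = 8
-- W to move --
(2,3): no bracket -> illegal
(2,5): no bracket -> illegal
(2,7): no bracket -> illegal
(3,7): flips 1 -> legal
(4,1): no bracket -> illegal
(4,2): flips 1 -> legal
(4,5): no bracket -> illegal
(4,6): flips 1 -> legal
(4,7): no bracket -> illegal
(5,1): no bracket -> illegal
(5,6): no bracket -> illegal
(6,1): flips 2 -> legal
(6,2): flips 2 -> legal
(6,3): no bracket -> illegal
(6,4): flips 2 -> legal
(6,5): flips 2 -> legal
(6,6): flips 3 -> legal
W mobility = 8

Answer: B=8 W=8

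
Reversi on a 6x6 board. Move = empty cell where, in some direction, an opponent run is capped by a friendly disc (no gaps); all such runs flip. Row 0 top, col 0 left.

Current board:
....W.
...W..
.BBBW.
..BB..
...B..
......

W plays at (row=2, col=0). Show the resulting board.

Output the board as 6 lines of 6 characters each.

Place W at (2,0); scan 8 dirs for brackets.
Dir NW: edge -> no flip
Dir N: first cell '.' (not opp) -> no flip
Dir NE: first cell '.' (not opp) -> no flip
Dir W: edge -> no flip
Dir E: opp run (2,1) (2,2) (2,3) capped by W -> flip
Dir SW: edge -> no flip
Dir S: first cell '.' (not opp) -> no flip
Dir SE: first cell '.' (not opp) -> no flip
All flips: (2,1) (2,2) (2,3)

Answer: ....W.
...W..
WWWWW.
..BB..
...B..
......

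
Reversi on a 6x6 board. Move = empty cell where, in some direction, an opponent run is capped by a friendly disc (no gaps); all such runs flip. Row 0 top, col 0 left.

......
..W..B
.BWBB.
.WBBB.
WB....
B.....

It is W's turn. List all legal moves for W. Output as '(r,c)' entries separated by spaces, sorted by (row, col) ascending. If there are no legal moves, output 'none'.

(0,4): no bracket -> illegal
(0,5): no bracket -> illegal
(1,0): no bracket -> illegal
(1,1): flips 1 -> legal
(1,3): no bracket -> illegal
(1,4): no bracket -> illegal
(2,0): flips 1 -> legal
(2,5): flips 2 -> legal
(3,0): flips 1 -> legal
(3,5): flips 3 -> legal
(4,2): flips 2 -> legal
(4,3): no bracket -> illegal
(4,4): flips 1 -> legal
(4,5): flips 2 -> legal
(5,1): flips 1 -> legal
(5,2): no bracket -> illegal

Answer: (1,1) (2,0) (2,5) (3,0) (3,5) (4,2) (4,4) (4,5) (5,1)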